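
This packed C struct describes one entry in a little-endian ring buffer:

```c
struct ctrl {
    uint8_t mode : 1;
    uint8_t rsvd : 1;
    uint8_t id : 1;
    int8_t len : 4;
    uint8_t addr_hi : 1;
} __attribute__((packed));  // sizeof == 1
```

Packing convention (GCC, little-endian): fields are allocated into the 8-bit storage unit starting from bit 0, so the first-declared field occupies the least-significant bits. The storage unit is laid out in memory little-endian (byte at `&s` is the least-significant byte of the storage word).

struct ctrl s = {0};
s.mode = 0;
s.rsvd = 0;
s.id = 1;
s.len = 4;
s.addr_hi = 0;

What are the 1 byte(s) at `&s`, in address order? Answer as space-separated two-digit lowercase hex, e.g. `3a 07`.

24

[0+:1] mode=0 & 0x1 = 0x0; word=0x00
[1+:1] rsvd=0 & 0x1 = 0x0; word=0x00
[2+:1] id=1 & 0x1 = 0x1; word=0x04
[3+:4] len=4 & 0xf = 0x4; word=0x24
[7+:1] addr_hi=0 & 0x1 = 0x0; word=0x24
word = 0x24 → little-endian bytes:
  [0]=0x24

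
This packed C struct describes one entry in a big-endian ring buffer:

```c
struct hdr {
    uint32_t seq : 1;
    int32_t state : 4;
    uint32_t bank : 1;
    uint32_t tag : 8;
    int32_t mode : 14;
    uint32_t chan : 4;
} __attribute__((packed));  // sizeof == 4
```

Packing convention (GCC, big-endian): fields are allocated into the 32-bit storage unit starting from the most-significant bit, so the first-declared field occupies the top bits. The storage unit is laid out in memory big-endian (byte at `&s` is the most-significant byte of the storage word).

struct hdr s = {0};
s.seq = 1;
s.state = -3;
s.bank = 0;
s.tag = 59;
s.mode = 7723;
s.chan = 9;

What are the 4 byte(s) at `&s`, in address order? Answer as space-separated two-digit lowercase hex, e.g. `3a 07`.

[31+:1] seq=1 & 0x1 = 0x1; word=0x80000000
[27+:4] state=-3 & 0xf = 0xd; word=0xe8000000
[26+:1] bank=0 & 0x1 = 0x0; word=0xe8000000
[18+:8] tag=59 & 0xff = 0x3b; word=0xe8ec0000
[4+:14] mode=7723 & 0x3fff = 0x1e2b; word=0xe8ede2b0
[0+:4] chan=9 & 0xf = 0x9; word=0xe8ede2b9
word = 0xe8ede2b9 → big-endian bytes:
  [0]=0xe8  [1]=0xed  [2]=0xe2  [3]=0xb9

e8 ed e2 b9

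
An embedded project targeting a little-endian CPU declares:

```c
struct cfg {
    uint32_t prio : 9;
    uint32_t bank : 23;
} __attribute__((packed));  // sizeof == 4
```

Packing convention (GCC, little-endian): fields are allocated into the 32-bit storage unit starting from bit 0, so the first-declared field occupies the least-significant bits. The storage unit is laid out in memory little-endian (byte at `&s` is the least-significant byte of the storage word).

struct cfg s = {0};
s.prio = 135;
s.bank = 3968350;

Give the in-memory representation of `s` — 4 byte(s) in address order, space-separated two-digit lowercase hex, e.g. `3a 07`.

87 bc 1a 79

prio:9 = 135 → 0x87 << 0 → word 0x00000087
bank:23 = 3968350 → 0x3c8d5e << 9 → word 0x791abc87
word = 0x791abc87 → little-endian bytes:
  [0]=0x87  [1]=0xbc  [2]=0x1a  [3]=0x79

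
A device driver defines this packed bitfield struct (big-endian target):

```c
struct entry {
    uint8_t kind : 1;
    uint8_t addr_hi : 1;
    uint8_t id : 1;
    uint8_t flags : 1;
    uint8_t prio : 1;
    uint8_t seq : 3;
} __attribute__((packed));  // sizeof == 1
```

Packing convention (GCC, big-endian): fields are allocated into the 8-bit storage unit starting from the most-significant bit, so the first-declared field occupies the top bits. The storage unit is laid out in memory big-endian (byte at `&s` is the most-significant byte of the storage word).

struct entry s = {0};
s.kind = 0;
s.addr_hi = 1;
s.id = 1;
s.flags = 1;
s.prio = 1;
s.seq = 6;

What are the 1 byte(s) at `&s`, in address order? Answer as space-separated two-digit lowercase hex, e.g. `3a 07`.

7e

[7+:1] kind=0 & 0x1 = 0x0; word=0x00
[6+:1] addr_hi=1 & 0x1 = 0x1; word=0x40
[5+:1] id=1 & 0x1 = 0x1; word=0x60
[4+:1] flags=1 & 0x1 = 0x1; word=0x70
[3+:1] prio=1 & 0x1 = 0x1; word=0x78
[0+:3] seq=6 & 0x7 = 0x6; word=0x7e
word = 0x7e → big-endian bytes:
  [0]=0x7e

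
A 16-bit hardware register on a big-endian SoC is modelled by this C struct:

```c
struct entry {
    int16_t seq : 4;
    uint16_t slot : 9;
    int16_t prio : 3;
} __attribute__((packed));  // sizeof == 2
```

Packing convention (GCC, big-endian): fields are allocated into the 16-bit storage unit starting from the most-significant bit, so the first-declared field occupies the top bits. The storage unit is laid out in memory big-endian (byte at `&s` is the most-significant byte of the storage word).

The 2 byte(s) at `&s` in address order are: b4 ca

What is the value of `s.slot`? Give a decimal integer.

[0]=0xb4 [1]=0xca (big-endian) → word 0xb4ca
seq:4 @ bit 12 → (0xb4ca>>12)&0xf = 0xb
slot:9 @ bit 3 → (0xb4ca>>3)&0x1ff = 0x99  ←
prio:3 @ bit 0 → (0xb4ca>>0)&0x7 = 0x2

153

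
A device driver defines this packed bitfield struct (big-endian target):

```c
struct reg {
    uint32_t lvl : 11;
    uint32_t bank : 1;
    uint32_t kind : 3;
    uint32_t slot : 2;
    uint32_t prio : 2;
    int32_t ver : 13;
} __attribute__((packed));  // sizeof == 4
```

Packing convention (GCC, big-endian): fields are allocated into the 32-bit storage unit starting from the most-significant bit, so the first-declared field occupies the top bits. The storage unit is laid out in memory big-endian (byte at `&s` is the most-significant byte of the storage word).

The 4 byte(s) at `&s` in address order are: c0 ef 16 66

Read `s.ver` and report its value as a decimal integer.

-2458

[0]=0xc0 [1]=0xef [2]=0x16 [3]=0x66 (big-endian) → word 0xc0ef1666
lvl:11 @ bit 21 → (0xc0ef1666>>21)&0x7ff = 0x607
bank:1 @ bit 20 → (0xc0ef1666>>20)&0x1 = 0x0
kind:3 @ bit 17 → (0xc0ef1666>>17)&0x7 = 0x7
slot:2 @ bit 15 → (0xc0ef1666>>15)&0x3 = 0x2
prio:2 @ bit 13 → (0xc0ef1666>>13)&0x3 = 0x0
ver:13 @ bit 0 → (0xc0ef1666>>0)&0x1fff = 0x1666  ←
ver signed 13b, MSB=1: 5734 - 8192 = -2458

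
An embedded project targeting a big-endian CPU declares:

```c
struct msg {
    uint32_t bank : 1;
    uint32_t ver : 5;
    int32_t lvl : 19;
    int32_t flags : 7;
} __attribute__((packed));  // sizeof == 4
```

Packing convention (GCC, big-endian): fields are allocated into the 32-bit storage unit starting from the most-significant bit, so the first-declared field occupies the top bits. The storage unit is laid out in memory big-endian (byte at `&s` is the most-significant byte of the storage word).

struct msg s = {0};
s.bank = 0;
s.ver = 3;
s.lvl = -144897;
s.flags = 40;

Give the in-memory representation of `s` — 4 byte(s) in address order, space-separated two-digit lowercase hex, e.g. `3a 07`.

bank:1 = 0 → 0x0 << 31 → word 0x00000000
ver:5 = 3 → 0x3 << 26 → word 0x0c000000
lvl:19 = -144897 → 0x5c9ff << 7 → word 0x0ee4ff80
flags:7 = 40 → 0x28 << 0 → word 0x0ee4ffa8
word = 0x0ee4ffa8 → big-endian bytes:
  [0]=0x0e  [1]=0xe4  [2]=0xff  [3]=0xa8

0e e4 ff a8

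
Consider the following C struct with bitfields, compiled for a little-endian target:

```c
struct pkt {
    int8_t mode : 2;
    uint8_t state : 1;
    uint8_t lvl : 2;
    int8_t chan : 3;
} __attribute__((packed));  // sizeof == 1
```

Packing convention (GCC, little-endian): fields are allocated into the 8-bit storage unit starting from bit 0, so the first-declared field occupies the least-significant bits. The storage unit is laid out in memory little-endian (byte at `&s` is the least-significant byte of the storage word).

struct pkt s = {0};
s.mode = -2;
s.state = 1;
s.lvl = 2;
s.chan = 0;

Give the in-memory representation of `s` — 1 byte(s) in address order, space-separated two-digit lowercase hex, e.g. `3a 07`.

[0+:2] mode=-2 & 0x3 = 0x2; word=0x02
[2+:1] state=1 & 0x1 = 0x1; word=0x06
[3+:2] lvl=2 & 0x3 = 0x2; word=0x16
[5+:3] chan=0 & 0x7 = 0x0; word=0x16
word = 0x16 → little-endian bytes:
  [0]=0x16

16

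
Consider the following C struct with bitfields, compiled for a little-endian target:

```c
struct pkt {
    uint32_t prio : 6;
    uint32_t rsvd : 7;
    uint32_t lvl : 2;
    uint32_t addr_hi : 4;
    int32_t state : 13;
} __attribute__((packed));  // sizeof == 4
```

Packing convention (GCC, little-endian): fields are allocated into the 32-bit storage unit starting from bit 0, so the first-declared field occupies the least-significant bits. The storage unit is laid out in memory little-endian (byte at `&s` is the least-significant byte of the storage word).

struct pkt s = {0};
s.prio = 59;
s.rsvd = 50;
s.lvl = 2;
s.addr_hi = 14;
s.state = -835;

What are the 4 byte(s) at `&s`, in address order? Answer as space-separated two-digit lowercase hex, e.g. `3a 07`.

[0+:6] prio=59 & 0x3f = 0x3b; word=0x0000003b
[6+:7] rsvd=50 & 0x7f = 0x32; word=0x00000cbb
[13+:2] lvl=2 & 0x3 = 0x2; word=0x00004cbb
[15+:4] addr_hi=14 & 0xf = 0xe; word=0x00074cbb
[19+:13] state=-835 & 0x1fff = 0x1cbd; word=0xe5ef4cbb
word = 0xe5ef4cbb → little-endian bytes:
  [0]=0xbb  [1]=0x4c  [2]=0xef  [3]=0xe5

bb 4c ef e5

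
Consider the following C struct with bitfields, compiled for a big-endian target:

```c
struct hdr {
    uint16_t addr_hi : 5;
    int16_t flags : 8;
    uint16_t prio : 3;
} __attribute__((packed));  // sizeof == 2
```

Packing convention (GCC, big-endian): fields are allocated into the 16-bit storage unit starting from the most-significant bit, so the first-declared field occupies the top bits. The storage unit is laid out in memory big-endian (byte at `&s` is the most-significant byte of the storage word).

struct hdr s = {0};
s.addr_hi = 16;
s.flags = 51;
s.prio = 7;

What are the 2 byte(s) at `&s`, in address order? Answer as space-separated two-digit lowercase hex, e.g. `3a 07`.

addr_hi (5b) val=16 bits=0x10 at bit 11: 0x8000
flags (8b) val=51 bits=0x33 at bit 3: 0x8198
prio (3b) val=7 bits=0x7 at bit 0: 0x819f
word = 0x819f → big-endian bytes:
  [0]=0x81  [1]=0x9f

81 9f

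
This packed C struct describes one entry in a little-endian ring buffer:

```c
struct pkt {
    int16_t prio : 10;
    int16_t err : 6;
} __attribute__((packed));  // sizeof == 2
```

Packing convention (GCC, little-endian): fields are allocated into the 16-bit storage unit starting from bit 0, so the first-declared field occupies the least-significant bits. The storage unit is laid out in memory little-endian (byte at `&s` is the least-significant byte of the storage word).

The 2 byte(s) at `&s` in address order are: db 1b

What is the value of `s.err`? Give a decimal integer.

[0]=0xdb [1]=0x1b (little-endian) → word 0x1bdb
prio:10 @ bit 0 → (0x1bdb>>0)&0x3ff = 0x3db
err:6 @ bit 10 → (0x1bdb>>10)&0x3f = 0x6  ←
err signed 6b, MSB=0: value = 6

6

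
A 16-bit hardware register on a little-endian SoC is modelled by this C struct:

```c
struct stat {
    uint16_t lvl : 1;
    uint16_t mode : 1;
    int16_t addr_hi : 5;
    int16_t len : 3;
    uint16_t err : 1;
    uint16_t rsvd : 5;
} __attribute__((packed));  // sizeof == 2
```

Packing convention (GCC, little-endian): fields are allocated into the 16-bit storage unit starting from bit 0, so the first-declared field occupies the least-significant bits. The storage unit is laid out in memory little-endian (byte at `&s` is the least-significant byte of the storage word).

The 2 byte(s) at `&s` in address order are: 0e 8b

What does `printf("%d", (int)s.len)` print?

-2

[0]=0x0e [1]=0x8b (little-endian) → word 0x8b0e
lvl [0+:1] = (word>>0) & 0x1 = 0
mode [1+:1] = (word>>1) & 0x1 = 1
addr_hi [2+:5] = (word>>2) & 0x1f = 3
len [7+:3] = (word>>7) & 0x7 = 6  ←
err [10+:1] = (word>>10) & 0x1 = 0
rsvd [11+:5] = (word>>11) & 0x1f = 17
len signed 3b, MSB=1: 6 - 8 = -2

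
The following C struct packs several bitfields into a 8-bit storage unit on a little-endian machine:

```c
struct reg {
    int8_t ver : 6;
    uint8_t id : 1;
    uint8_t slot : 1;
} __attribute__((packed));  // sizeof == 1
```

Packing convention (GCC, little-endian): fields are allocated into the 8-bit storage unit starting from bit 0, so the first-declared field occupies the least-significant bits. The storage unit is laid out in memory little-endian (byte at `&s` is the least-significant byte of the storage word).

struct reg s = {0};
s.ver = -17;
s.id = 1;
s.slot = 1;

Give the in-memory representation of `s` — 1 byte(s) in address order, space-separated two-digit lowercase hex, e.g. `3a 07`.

ver:6 = -17 → 0x2f << 0 → word 0x2f
id:1 = 1 → 0x1 << 6 → word 0x6f
slot:1 = 1 → 0x1 << 7 → word 0xef
word = 0xef → little-endian bytes:
  [0]=0xef

ef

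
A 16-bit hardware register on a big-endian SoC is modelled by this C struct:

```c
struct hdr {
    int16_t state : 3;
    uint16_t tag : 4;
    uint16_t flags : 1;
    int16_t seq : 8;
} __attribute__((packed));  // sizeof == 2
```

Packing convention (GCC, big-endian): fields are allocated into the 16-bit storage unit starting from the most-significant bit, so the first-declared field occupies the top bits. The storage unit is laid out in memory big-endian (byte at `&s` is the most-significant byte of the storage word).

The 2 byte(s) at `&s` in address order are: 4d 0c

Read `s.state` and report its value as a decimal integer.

2

[0]=0x4d [1]=0x0c (big-endian) → word 0x4d0c
state [13+:3] = (word>>13) & 0x7 = 2  ←
tag [9+:4] = (word>>9) & 0xf = 6
flags [8+:1] = (word>>8) & 0x1 = 1
seq [0+:8] = (word>>0) & 0xff = 12
state signed 3b, MSB=0: value = 2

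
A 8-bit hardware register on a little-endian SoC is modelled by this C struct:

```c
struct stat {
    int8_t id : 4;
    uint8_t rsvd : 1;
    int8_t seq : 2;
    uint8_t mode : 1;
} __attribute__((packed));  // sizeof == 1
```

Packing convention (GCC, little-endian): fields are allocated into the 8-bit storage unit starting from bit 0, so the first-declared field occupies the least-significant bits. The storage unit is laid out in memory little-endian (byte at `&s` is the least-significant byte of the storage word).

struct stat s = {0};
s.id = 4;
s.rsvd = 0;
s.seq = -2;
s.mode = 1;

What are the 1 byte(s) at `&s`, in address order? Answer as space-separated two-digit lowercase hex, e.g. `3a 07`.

c4

[0+:4] id=4 & 0xf = 0x4; word=0x04
[4+:1] rsvd=0 & 0x1 = 0x0; word=0x04
[5+:2] seq=-2 & 0x3 = 0x2; word=0x44
[7+:1] mode=1 & 0x1 = 0x1; word=0xc4
word = 0xc4 → little-endian bytes:
  [0]=0xc4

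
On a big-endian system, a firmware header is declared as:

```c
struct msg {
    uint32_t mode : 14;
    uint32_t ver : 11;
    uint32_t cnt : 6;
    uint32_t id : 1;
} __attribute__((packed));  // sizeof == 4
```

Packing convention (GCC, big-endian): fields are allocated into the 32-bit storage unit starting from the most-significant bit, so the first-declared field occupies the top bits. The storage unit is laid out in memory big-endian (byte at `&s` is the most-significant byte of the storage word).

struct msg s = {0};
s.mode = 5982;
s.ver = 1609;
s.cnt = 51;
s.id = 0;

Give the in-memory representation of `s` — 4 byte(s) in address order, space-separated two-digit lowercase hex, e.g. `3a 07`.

5d 7b 24 e6

mode:14 = 5982 → 0x175e << 18 → word 0x5d780000
ver:11 = 1609 → 0x649 << 7 → word 0x5d7b2480
cnt:6 = 51 → 0x33 << 1 → word 0x5d7b24e6
id:1 = 0 → 0x0 << 0 → word 0x5d7b24e6
word = 0x5d7b24e6 → big-endian bytes:
  [0]=0x5d  [1]=0x7b  [2]=0x24  [3]=0xe6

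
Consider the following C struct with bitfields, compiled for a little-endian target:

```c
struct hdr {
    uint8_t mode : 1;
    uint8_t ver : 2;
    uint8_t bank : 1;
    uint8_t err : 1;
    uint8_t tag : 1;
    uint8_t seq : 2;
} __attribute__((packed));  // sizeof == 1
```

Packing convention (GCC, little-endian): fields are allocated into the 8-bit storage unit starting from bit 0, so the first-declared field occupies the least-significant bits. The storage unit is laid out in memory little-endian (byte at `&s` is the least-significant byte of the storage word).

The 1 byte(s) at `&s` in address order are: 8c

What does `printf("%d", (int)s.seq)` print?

2

[0]=0x8c (little-endian) → word 0x8c
mode [0+:1] = (word>>0) & 0x1 = 0
ver [1+:2] = (word>>1) & 0x3 = 2
bank [3+:1] = (word>>3) & 0x1 = 1
err [4+:1] = (word>>4) & 0x1 = 0
tag [5+:1] = (word>>5) & 0x1 = 0
seq [6+:2] = (word>>6) & 0x3 = 2  ←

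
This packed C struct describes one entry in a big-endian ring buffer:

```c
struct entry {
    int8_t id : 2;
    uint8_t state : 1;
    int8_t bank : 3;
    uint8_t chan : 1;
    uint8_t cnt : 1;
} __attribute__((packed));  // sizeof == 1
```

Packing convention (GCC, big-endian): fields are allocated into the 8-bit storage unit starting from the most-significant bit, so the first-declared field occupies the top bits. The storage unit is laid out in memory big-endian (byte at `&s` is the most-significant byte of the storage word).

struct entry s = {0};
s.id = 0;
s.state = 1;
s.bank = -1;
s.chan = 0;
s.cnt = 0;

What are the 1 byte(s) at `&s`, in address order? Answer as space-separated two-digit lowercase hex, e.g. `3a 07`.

id (2b) val=0 bits=0x0 at bit 6: 0x00
state (1b) val=1 bits=0x1 at bit 5: 0x20
bank (3b) val=-1 bits=0x7 at bit 2: 0x3c
chan (1b) val=0 bits=0x0 at bit 1: 0x3c
cnt (1b) val=0 bits=0x0 at bit 0: 0x3c
word = 0x3c → big-endian bytes:
  [0]=0x3c

3c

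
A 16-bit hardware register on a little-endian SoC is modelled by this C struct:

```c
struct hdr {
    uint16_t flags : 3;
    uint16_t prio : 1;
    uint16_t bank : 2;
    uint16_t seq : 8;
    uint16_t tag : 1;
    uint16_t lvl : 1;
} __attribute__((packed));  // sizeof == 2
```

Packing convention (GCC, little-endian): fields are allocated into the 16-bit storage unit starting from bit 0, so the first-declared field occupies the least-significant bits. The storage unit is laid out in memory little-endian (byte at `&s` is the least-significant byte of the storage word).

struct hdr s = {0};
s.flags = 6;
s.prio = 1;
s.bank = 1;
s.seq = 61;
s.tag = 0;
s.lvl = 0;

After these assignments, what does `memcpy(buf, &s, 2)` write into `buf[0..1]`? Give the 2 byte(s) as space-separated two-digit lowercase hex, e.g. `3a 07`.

flags:3 = 6 → 0x6 << 0 → word 0x0006
prio:1 = 1 → 0x1 << 3 → word 0x000e
bank:2 = 1 → 0x1 << 4 → word 0x001e
seq:8 = 61 → 0x3d << 6 → word 0x0f5e
tag:1 = 0 → 0x0 << 14 → word 0x0f5e
lvl:1 = 0 → 0x0 << 15 → word 0x0f5e
word = 0x0f5e → little-endian bytes:
  [0]=0x5e  [1]=0x0f

5e 0f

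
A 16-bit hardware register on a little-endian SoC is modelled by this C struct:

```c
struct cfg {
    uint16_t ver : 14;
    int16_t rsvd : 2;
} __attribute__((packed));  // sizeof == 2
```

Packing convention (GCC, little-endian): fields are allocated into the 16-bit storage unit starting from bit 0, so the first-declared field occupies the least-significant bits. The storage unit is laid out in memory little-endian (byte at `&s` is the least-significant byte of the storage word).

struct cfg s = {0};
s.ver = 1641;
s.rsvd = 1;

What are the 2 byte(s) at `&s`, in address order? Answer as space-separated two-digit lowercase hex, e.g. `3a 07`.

69 46

ver:14 = 1641 → 0x669 << 0 → word 0x0669
rsvd:2 = 1 → 0x1 << 14 → word 0x4669
word = 0x4669 → little-endian bytes:
  [0]=0x69  [1]=0x46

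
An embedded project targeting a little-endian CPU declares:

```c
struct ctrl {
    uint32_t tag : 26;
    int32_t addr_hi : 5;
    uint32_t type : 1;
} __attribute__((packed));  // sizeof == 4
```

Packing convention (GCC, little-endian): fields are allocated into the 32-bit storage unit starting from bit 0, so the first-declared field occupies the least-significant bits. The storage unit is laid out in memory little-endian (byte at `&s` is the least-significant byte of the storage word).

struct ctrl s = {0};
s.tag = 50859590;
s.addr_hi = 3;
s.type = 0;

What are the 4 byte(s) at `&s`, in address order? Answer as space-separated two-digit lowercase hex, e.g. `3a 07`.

tag (26b) val=50859590 bits=0x3080e46 at bit 0: 0x03080e46
addr_hi (5b) val=3 bits=0x3 at bit 26: 0x0f080e46
type (1b) val=0 bits=0x0 at bit 31: 0x0f080e46
word = 0x0f080e46 → little-endian bytes:
  [0]=0x46  [1]=0x0e  [2]=0x08  [3]=0x0f

46 0e 08 0f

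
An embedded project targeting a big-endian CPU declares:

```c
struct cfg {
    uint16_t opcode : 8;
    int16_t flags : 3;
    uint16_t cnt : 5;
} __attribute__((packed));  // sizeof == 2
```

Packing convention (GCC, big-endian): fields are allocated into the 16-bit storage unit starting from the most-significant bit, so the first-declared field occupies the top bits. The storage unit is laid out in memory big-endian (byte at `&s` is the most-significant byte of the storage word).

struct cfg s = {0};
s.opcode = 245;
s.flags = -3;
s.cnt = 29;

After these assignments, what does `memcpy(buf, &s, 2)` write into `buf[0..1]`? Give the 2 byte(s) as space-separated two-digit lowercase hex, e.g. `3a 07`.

f5 bd

opcode (8b) val=245 bits=0xf5 at bit 8: 0xf500
flags (3b) val=-3 bits=0x5 at bit 5: 0xf5a0
cnt (5b) val=29 bits=0x1d at bit 0: 0xf5bd
word = 0xf5bd → big-endian bytes:
  [0]=0xf5  [1]=0xbd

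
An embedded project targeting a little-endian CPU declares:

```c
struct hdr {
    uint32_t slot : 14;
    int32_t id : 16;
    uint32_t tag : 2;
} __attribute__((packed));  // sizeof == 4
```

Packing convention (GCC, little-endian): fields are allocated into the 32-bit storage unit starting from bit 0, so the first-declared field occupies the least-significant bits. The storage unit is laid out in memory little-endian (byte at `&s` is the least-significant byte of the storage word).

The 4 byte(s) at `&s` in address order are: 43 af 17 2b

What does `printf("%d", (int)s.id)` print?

[0]=0x43 [1]=0xaf [2]=0x17 [3]=0x2b (little-endian) → word 0x2b17af43
slot [0+:14] = (word>>0) & 0x3fff = 12099
id [14+:16] = (word>>14) & 0xffff = 44126  ←
tag [30+:2] = (word>>30) & 0x3 = 0
id signed 16b, MSB=1: 44126 - 65536 = -21410

-21410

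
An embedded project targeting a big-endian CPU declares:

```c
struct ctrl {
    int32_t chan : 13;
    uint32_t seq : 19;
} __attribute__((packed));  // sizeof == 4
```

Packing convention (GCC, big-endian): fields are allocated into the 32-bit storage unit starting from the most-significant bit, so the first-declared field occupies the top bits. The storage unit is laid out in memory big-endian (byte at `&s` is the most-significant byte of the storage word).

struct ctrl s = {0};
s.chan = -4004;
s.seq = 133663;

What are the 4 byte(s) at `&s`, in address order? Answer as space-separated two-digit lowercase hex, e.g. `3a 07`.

82 e2 0a 1f

chan:13 = -4004 → 0x105c << 19 → word 0x82e00000
seq:19 = 133663 → 0x20a1f << 0 → word 0x82e20a1f
word = 0x82e20a1f → big-endian bytes:
  [0]=0x82  [1]=0xe2  [2]=0x0a  [3]=0x1f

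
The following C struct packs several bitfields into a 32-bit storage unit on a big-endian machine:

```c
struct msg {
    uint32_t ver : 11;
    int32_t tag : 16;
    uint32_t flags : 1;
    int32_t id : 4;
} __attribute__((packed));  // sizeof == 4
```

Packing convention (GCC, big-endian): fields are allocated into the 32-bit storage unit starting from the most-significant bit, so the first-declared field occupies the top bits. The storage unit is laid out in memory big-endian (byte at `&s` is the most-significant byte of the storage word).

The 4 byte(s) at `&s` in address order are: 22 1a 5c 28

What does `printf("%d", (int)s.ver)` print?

[0]=0x22 [1]=0x1a [2]=0x5c [3]=0x28 (big-endian) → word 0x221a5c28
ver:11 @ bit 21 → (0x221a5c28>>21)&0x7ff = 0x110  ←
tag:16 @ bit 5 → (0x221a5c28>>5)&0xffff = 0xd2e1
flags:1 @ bit 4 → (0x221a5c28>>4)&0x1 = 0x0
id:4 @ bit 0 → (0x221a5c28>>0)&0xf = 0x8

272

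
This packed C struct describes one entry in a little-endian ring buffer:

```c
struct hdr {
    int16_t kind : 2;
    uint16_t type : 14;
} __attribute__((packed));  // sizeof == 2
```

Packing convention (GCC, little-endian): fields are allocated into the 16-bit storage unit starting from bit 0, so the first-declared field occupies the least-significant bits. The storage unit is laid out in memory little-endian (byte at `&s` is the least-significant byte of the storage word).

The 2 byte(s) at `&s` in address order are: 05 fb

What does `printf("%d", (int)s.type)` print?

16065

[0]=0x05 [1]=0xfb (little-endian) → word 0xfb05
kind [0+:2] = (word>>0) & 0x3 = 1
type [2+:14] = (word>>2) & 0x3fff = 16065  ←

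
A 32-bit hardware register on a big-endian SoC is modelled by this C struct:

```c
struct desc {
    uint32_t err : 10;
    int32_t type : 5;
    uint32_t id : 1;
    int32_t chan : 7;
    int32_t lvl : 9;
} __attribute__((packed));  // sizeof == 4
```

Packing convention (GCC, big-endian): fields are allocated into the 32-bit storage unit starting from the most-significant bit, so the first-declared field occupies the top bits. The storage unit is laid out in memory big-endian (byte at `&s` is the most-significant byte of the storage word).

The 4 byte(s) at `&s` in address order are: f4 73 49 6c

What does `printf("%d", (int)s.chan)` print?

36

[0]=0xf4 [1]=0x73 [2]=0x49 [3]=0x6c (big-endian) → word 0xf473496c
err:10 @ bit 22 → (0xf473496c>>22)&0x3ff = 0x3d1
type:5 @ bit 17 → (0xf473496c>>17)&0x1f = 0x19
id:1 @ bit 16 → (0xf473496c>>16)&0x1 = 0x1
chan:7 @ bit 9 → (0xf473496c>>9)&0x7f = 0x24  ←
lvl:9 @ bit 0 → (0xf473496c>>0)&0x1ff = 0x16c
chan signed 7b, MSB=0: value = 36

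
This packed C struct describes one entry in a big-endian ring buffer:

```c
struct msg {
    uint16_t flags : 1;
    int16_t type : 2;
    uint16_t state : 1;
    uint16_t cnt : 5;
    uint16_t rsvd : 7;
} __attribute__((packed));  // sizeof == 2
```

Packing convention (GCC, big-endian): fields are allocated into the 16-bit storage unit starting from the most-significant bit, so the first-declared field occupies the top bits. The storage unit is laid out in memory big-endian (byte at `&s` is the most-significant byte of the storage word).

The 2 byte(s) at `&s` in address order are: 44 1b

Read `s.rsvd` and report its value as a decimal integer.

27

[0]=0x44 [1]=0x1b (big-endian) → word 0x441b
flags [15+:1] = (word>>15) & 0x1 = 0
type [13+:2] = (word>>13) & 0x3 = 2
state [12+:1] = (word>>12) & 0x1 = 0
cnt [7+:5] = (word>>7) & 0x1f = 8
rsvd [0+:7] = (word>>0) & 0x7f = 27  ←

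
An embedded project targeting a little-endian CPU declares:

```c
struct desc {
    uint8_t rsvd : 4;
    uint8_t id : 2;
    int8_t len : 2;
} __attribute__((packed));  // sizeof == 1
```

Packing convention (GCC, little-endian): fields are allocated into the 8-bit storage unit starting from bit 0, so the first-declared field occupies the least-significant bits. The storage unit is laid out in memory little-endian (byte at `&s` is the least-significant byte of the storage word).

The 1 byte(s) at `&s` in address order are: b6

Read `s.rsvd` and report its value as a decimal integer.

6

[0]=0xb6 (little-endian) → word 0xb6
rsvd [0+:4] = (word>>0) & 0xf = 6  ←
id [4+:2] = (word>>4) & 0x3 = 3
len [6+:2] = (word>>6) & 0x3 = 2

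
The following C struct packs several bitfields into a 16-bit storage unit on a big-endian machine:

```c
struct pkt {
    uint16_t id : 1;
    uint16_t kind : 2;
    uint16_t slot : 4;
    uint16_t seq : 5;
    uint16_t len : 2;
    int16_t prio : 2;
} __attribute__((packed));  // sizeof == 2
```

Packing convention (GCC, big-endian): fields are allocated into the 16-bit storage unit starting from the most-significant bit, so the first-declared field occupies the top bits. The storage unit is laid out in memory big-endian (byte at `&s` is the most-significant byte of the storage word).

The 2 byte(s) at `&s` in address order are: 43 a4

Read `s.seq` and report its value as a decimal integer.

26

[0]=0x43 [1]=0xa4 (big-endian) → word 0x43a4
id:1 @ bit 15 → (0x43a4>>15)&0x1 = 0x0
kind:2 @ bit 13 → (0x43a4>>13)&0x3 = 0x2
slot:4 @ bit 9 → (0x43a4>>9)&0xf = 0x1
seq:5 @ bit 4 → (0x43a4>>4)&0x1f = 0x1a  ←
len:2 @ bit 2 → (0x43a4>>2)&0x3 = 0x1
prio:2 @ bit 0 → (0x43a4>>0)&0x3 = 0x0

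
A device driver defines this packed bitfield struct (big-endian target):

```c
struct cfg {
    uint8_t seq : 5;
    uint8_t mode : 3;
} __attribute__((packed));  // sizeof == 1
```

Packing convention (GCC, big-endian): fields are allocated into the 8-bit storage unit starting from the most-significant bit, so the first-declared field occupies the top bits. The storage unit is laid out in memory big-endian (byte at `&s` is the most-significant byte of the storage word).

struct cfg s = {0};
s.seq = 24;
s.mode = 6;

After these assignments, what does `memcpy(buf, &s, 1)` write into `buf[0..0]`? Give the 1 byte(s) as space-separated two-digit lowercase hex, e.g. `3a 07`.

c6

[3+:5] seq=24 & 0x1f = 0x18; word=0xc0
[0+:3] mode=6 & 0x7 = 0x6; word=0xc6
word = 0xc6 → big-endian bytes:
  [0]=0xc6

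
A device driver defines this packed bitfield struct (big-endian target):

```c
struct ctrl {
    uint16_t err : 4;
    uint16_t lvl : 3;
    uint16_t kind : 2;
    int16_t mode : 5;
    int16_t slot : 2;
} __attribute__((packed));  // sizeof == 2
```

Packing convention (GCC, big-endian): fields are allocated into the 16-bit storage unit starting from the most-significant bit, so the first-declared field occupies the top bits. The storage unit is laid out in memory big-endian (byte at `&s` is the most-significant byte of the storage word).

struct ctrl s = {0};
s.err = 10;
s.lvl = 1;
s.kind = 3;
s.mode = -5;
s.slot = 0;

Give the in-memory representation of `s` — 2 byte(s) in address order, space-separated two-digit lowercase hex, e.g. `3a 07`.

a3 ec

err (4b) val=10 bits=0xa at bit 12: 0xa000
lvl (3b) val=1 bits=0x1 at bit 9: 0xa200
kind (2b) val=3 bits=0x3 at bit 7: 0xa380
mode (5b) val=-5 bits=0x1b at bit 2: 0xa3ec
slot (2b) val=0 bits=0x0 at bit 0: 0xa3ec
word = 0xa3ec → big-endian bytes:
  [0]=0xa3  [1]=0xec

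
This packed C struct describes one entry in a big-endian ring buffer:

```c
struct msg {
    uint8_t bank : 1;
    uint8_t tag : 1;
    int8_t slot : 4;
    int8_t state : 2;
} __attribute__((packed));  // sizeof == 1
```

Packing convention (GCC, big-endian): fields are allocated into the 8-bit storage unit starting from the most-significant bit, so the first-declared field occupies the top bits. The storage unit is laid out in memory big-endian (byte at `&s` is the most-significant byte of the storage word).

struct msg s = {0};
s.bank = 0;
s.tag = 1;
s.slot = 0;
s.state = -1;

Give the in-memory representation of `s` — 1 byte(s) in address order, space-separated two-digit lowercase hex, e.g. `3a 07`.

43

bank:1 = 0 → 0x0 << 7 → word 0x00
tag:1 = 1 → 0x1 << 6 → word 0x40
slot:4 = 0 → 0x0 << 2 → word 0x40
state:2 = -1 → 0x3 << 0 → word 0x43
word = 0x43 → big-endian bytes:
  [0]=0x43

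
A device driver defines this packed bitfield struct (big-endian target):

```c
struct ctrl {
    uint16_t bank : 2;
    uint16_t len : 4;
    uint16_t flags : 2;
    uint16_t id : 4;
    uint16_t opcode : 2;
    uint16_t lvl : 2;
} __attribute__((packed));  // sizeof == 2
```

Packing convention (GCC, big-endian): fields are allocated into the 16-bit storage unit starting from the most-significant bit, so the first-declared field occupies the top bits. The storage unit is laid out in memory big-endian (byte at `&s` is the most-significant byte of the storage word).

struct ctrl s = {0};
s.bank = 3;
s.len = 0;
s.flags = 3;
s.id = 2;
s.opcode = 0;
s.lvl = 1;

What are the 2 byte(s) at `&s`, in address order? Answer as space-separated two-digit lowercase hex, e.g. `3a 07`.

c3 21

bank (2b) val=3 bits=0x3 at bit 14: 0xc000
len (4b) val=0 bits=0x0 at bit 10: 0xc000
flags (2b) val=3 bits=0x3 at bit 8: 0xc300
id (4b) val=2 bits=0x2 at bit 4: 0xc320
opcode (2b) val=0 bits=0x0 at bit 2: 0xc320
lvl (2b) val=1 bits=0x1 at bit 0: 0xc321
word = 0xc321 → big-endian bytes:
  [0]=0xc3  [1]=0x21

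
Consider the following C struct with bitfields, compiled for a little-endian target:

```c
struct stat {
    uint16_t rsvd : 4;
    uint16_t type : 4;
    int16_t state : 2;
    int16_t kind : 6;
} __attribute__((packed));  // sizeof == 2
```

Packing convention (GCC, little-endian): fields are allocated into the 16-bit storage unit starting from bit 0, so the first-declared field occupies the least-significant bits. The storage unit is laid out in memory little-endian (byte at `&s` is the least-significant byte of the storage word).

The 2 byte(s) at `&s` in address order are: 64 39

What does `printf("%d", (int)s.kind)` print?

[0]=0x64 [1]=0x39 (little-endian) → word 0x3964
rsvd [0+:4] = (word>>0) & 0xf = 4
type [4+:4] = (word>>4) & 0xf = 6
state [8+:2] = (word>>8) & 0x3 = 1
kind [10+:6] = (word>>10) & 0x3f = 14  ←
kind signed 6b, MSB=0: value = 14

14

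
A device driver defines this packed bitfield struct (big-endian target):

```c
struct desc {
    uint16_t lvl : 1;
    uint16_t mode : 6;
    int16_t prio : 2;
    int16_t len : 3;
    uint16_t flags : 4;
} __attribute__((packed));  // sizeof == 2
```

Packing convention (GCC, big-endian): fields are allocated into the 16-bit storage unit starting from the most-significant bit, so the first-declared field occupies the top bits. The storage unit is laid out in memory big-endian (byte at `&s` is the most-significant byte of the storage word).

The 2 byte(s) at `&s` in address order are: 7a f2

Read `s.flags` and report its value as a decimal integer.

2

[0]=0x7a [1]=0xf2 (big-endian) → word 0x7af2
lvl:1 @ bit 15 → (0x7af2>>15)&0x1 = 0x0
mode:6 @ bit 9 → (0x7af2>>9)&0x3f = 0x3d
prio:2 @ bit 7 → (0x7af2>>7)&0x3 = 0x1
len:3 @ bit 4 → (0x7af2>>4)&0x7 = 0x7
flags:4 @ bit 0 → (0x7af2>>0)&0xf = 0x2  ←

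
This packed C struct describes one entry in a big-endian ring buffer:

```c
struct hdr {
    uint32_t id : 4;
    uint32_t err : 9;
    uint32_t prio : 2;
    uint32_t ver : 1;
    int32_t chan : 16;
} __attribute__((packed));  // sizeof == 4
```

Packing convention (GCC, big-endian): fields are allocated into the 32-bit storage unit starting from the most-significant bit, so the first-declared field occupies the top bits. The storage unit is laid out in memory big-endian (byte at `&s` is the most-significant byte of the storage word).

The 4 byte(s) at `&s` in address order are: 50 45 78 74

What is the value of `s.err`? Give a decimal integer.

8

[0]=0x50 [1]=0x45 [2]=0x78 [3]=0x74 (big-endian) → word 0x50457874
id:4 @ bit 28 → (0x50457874>>28)&0xf = 0x5
err:9 @ bit 19 → (0x50457874>>19)&0x1ff = 0x8  ←
prio:2 @ bit 17 → (0x50457874>>17)&0x3 = 0x2
ver:1 @ bit 16 → (0x50457874>>16)&0x1 = 0x1
chan:16 @ bit 0 → (0x50457874>>0)&0xffff = 0x7874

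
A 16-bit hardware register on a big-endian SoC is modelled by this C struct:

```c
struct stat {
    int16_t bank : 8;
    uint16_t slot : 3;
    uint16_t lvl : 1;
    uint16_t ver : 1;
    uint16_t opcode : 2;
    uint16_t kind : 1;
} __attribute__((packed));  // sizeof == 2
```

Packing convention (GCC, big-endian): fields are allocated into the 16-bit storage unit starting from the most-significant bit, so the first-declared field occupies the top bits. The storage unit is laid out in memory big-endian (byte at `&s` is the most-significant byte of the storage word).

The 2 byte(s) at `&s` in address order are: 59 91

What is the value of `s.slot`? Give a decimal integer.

4

[0]=0x59 [1]=0x91 (big-endian) → word 0x5991
bank:8 @ bit 8 → (0x5991>>8)&0xff = 0x59
slot:3 @ bit 5 → (0x5991>>5)&0x7 = 0x4  ←
lvl:1 @ bit 4 → (0x5991>>4)&0x1 = 0x1
ver:1 @ bit 3 → (0x5991>>3)&0x1 = 0x0
opcode:2 @ bit 1 → (0x5991>>1)&0x3 = 0x0
kind:1 @ bit 0 → (0x5991>>0)&0x1 = 0x1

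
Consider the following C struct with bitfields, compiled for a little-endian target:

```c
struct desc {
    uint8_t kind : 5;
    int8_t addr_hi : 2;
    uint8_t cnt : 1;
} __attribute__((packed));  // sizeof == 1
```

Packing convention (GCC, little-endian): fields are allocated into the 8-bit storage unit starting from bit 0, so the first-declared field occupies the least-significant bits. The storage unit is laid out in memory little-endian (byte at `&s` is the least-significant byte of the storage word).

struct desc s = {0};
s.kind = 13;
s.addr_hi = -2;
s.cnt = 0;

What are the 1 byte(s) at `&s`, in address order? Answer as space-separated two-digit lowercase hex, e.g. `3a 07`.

4d

kind (5b) val=13 bits=0xd at bit 0: 0x0d
addr_hi (2b) val=-2 bits=0x2 at bit 5: 0x4d
cnt (1b) val=0 bits=0x0 at bit 7: 0x4d
word = 0x4d → little-endian bytes:
  [0]=0x4d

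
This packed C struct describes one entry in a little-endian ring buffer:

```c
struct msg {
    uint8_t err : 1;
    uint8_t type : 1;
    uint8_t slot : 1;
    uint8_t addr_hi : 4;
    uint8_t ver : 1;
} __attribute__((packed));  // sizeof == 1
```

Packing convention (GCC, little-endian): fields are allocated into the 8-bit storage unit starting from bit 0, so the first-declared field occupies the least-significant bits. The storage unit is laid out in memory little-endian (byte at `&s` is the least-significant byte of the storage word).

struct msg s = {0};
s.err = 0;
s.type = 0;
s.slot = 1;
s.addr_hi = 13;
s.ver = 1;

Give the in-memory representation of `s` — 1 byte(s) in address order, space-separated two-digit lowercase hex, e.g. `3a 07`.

ec

err:1 = 0 → 0x0 << 0 → word 0x00
type:1 = 0 → 0x0 << 1 → word 0x00
slot:1 = 1 → 0x1 << 2 → word 0x04
addr_hi:4 = 13 → 0xd << 3 → word 0x6c
ver:1 = 1 → 0x1 << 7 → word 0xec
word = 0xec → little-endian bytes:
  [0]=0xec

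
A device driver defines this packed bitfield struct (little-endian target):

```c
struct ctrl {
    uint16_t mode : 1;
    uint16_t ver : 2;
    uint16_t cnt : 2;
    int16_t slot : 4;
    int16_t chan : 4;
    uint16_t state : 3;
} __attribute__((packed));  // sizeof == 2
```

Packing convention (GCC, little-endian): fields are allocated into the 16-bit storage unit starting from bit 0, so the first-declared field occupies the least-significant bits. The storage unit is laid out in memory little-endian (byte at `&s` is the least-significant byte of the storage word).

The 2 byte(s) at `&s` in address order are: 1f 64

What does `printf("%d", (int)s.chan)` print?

2

[0]=0x1f [1]=0x64 (little-endian) → word 0x641f
mode:1 @ bit 0 → (0x641f>>0)&0x1 = 0x1
ver:2 @ bit 1 → (0x641f>>1)&0x3 = 0x3
cnt:2 @ bit 3 → (0x641f>>3)&0x3 = 0x3
slot:4 @ bit 5 → (0x641f>>5)&0xf = 0x0
chan:4 @ bit 9 → (0x641f>>9)&0xf = 0x2  ←
state:3 @ bit 13 → (0x641f>>13)&0x7 = 0x3
chan signed 4b, MSB=0: value = 2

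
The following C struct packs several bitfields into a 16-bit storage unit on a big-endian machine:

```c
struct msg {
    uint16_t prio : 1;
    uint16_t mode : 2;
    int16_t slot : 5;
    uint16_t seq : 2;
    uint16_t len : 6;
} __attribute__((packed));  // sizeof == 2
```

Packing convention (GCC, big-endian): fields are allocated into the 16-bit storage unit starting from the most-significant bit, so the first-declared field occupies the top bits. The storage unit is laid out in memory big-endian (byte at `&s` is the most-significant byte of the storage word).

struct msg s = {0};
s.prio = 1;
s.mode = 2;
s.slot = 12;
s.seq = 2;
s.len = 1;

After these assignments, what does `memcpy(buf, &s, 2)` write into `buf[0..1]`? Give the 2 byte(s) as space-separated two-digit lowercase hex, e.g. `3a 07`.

[15+:1] prio=1 & 0x1 = 0x1; word=0x8000
[13+:2] mode=2 & 0x3 = 0x2; word=0xc000
[8+:5] slot=12 & 0x1f = 0xc; word=0xcc00
[6+:2] seq=2 & 0x3 = 0x2; word=0xcc80
[0+:6] len=1 & 0x3f = 0x1; word=0xcc81
word = 0xcc81 → big-endian bytes:
  [0]=0xcc  [1]=0x81

cc 81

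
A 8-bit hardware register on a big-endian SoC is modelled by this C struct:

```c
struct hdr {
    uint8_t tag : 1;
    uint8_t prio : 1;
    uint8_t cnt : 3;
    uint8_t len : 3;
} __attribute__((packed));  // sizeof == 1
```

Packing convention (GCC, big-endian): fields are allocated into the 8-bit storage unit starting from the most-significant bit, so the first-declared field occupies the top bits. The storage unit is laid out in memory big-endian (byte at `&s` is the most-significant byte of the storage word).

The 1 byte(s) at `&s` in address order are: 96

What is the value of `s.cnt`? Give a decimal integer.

2

[0]=0x96 (big-endian) → word 0x96
tag:1 @ bit 7 → (0x96>>7)&0x1 = 0x1
prio:1 @ bit 6 → (0x96>>6)&0x1 = 0x0
cnt:3 @ bit 3 → (0x96>>3)&0x7 = 0x2  ←
len:3 @ bit 0 → (0x96>>0)&0x7 = 0x6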